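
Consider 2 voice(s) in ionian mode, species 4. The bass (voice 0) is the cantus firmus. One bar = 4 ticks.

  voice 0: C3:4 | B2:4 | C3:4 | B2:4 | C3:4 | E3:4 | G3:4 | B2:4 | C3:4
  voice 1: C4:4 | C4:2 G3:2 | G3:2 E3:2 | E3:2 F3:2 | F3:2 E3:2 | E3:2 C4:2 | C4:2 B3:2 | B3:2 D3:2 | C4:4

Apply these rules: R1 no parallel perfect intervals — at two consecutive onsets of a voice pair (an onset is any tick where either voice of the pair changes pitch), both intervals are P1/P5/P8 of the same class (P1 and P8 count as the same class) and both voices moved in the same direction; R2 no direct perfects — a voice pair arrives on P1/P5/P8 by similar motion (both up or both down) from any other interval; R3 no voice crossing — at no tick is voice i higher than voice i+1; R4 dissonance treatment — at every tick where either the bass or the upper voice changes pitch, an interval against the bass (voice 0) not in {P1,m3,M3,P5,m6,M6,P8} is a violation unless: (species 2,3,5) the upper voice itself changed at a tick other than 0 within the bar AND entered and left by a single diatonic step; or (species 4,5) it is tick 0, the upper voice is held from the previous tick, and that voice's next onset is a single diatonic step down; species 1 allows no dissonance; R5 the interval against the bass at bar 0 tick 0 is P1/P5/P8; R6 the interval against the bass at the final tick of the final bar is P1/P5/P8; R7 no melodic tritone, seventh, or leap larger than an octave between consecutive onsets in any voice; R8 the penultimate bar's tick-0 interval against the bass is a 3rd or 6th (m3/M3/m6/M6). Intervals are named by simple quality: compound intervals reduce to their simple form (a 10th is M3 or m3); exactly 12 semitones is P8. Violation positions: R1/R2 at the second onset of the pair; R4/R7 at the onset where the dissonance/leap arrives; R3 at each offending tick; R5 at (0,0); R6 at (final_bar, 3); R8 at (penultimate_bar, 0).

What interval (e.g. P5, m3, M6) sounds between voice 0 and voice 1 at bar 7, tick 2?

m3

voice 0=B2 voice 1=D3 -> m3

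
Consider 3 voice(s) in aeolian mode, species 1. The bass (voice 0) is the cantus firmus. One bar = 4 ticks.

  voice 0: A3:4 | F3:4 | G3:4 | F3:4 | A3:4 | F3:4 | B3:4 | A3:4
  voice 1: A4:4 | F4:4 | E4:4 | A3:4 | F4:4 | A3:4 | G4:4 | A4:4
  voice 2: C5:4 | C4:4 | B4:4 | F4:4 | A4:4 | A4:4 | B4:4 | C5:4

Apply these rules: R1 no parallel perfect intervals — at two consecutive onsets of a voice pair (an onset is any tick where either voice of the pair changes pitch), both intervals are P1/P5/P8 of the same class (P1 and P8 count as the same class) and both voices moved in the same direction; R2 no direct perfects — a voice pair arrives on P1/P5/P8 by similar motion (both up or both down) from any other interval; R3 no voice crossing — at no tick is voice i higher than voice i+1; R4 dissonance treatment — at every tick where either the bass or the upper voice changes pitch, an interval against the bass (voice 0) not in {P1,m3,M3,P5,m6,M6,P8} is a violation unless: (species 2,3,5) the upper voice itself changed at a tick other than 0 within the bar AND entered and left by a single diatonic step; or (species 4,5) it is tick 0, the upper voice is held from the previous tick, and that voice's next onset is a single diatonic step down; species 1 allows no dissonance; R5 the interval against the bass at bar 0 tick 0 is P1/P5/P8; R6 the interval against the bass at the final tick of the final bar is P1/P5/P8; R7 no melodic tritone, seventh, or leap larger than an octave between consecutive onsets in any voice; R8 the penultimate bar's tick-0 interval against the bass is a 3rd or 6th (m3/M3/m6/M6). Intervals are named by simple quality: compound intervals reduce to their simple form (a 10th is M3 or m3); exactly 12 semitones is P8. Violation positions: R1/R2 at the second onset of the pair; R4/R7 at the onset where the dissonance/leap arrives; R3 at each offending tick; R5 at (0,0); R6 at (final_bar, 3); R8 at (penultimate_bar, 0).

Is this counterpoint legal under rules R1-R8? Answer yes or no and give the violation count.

bar 0: v0=A3 v1=A4 v2=C5 (m3)
bar 1: v0=F3 v1=F4 v2=C4 (P5)
bar 2: v0=G3 v1=E4 v2=B4 (M3)
bar 3: v0=F3 v1=A3 v2=F4 (P8)
bar 4: v0=A3 v1=F4 v2=A4 (P8)
bar 5: v0=F3 v1=A3 v2=A4 (M3)
bar 6: v0=B3 v1=G4 v2=B4 (P8)
bar 7: v0=A3 v1=A4 v2=C5 (m3)
  R5 @ bar0.0: opens on m3
  R1 @ bar1.0: A3/A4 P8 -> F3/F4 P8 similar
  R2 @ bar1.0: A3/C5 m3 -> F3/C4 P5 similar
  R3 @ bar1.0: F4 above C4
  R3 @ bar1.1: F4 above C4
  R3 @ bar1.2: F4 above C4
  R3 @ bar1.3: F4 above C4
  R7 @ bar2.0: C4->B4 leap 11st
  R2 @ bar3.0: G3/B4 M3 -> F3/F4 P8 similar
  R7 @ bar3.0: B4->F4 leap 6st
  R1 @ bar4.0: F3/F4 P8 -> A3/A4 P8 similar
  R2 @ bar6.0: F3/A4 M3 -> B3/B4 P8 similar
  R7 @ bar6.0: F3->B3 leap 6st
  R7 @ bar6.0: A3->G4 leap 10st
  R8 @ bar6.0: penult P8 not 3rd/6th
  R6 @ bar7.3: closes on m3

No (16 violations)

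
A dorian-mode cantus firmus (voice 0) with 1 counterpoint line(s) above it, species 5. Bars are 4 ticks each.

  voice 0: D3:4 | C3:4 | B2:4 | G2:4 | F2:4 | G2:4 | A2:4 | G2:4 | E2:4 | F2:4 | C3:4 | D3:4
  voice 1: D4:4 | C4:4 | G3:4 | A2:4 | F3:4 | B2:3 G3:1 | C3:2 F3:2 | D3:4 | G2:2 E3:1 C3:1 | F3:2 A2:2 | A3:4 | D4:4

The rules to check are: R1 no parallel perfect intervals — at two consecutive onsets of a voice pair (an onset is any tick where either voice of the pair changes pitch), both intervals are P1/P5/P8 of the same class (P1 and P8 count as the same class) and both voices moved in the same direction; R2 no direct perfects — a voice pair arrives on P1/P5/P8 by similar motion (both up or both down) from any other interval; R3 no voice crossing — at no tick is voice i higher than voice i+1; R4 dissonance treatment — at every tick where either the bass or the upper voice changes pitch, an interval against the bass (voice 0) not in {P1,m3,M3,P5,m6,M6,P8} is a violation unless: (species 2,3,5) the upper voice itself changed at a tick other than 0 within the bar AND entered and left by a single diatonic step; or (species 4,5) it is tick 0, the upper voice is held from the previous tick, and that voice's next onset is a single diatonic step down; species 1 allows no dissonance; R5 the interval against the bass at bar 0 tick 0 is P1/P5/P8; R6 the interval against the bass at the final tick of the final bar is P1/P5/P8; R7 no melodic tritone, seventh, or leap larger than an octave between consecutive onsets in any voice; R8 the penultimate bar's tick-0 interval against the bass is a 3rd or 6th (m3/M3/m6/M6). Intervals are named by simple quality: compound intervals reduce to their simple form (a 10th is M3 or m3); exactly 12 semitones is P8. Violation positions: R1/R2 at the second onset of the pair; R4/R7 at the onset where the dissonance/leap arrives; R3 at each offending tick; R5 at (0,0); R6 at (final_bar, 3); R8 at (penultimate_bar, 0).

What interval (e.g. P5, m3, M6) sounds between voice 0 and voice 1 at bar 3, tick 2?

M2

voice 0=G2 voice 1=A2 -> M2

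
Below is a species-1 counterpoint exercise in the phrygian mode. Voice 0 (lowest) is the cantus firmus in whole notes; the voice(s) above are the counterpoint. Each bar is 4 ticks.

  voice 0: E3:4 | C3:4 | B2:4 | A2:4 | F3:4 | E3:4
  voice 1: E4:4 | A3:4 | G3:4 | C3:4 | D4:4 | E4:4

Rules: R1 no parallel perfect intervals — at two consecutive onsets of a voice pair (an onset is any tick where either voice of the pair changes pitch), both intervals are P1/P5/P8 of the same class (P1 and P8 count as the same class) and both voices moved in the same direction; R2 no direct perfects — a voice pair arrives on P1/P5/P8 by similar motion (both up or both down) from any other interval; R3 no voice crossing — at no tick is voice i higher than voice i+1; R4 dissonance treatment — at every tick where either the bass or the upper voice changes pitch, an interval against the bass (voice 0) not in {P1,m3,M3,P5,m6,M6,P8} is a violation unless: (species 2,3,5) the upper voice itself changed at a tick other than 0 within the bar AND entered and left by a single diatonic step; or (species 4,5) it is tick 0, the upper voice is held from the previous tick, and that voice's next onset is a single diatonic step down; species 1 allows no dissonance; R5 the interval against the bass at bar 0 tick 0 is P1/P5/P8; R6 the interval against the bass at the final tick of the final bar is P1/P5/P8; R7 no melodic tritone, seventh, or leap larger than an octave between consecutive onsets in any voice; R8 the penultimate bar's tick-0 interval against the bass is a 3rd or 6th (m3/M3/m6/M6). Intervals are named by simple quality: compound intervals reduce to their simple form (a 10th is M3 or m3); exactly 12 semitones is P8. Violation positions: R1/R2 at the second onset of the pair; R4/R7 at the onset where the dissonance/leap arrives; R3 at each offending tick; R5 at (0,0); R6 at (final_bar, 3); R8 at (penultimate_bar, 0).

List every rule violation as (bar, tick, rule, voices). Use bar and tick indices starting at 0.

(4, 0, R7, (1,))

bar 0: v0=E3 v1=E4 downbeat P8
bar 1: v0=C3 v1=A3 downbeat M6
bar 2: v0=B2 v1=G3 downbeat m6
bar 3: v0=A2 v1=C3 downbeat m3
bar 4: v0=F3 v1=D4 downbeat M6
bar 5: v0=E3 v1=E4 downbeat P8
  -> R7 @ bar 4 tick 0 v(1,): C3->D4 leap 14st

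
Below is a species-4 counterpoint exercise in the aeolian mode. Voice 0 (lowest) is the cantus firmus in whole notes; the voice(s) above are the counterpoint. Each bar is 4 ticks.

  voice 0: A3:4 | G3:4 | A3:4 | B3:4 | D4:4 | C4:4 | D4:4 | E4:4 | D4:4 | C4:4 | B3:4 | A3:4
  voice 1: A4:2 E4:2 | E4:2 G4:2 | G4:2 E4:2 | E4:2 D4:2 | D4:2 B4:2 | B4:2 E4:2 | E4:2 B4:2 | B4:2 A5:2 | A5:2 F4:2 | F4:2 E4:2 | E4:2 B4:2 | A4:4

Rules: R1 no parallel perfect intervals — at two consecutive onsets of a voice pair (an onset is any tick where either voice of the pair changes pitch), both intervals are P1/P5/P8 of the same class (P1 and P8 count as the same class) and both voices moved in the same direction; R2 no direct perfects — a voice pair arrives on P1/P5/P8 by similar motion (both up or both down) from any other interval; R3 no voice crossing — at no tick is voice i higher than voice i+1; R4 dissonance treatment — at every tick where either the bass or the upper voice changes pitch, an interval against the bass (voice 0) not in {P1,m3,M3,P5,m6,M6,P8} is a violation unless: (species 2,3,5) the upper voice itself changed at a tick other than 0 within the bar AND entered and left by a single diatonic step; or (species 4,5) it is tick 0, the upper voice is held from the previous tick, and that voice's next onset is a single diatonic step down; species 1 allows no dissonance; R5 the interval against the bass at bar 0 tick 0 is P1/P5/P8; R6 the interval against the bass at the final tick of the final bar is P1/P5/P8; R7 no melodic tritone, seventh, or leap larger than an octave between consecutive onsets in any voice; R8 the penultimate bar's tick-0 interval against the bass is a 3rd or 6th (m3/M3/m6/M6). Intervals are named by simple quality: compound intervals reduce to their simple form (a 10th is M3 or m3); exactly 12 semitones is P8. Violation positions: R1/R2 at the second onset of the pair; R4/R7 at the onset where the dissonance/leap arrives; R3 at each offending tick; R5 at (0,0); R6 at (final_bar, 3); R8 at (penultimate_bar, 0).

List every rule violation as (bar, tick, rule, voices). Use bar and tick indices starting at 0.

(2, 0, R4, (0, 1))
(5, 0, R4, (0, 1))
(6, 0, R4, (0, 1))
(7, 2, R4, (0, 1))
(7, 2, R7, (1,))
(8, 2, R7, (1,))
(10, 0, R4, (0, 1))
(10, 0, R8, (0, 1))
(11, 0, R1, (0, 1))

bar 0: v0=A3 v1=A4 downbeat P8
bar 1: v0=G3 v1=E4 downbeat M6
bar 2: v0=A3 v1=G4 downbeat m7
bar 3: v0=B3 v1=E4 downbeat P4
bar 4: v0=D4 v1=D4 downbeat P1
bar 5: v0=C4 v1=B4 downbeat M7
bar 6: v0=D4 v1=E4 downbeat M2
bar 7: v0=E4 v1=B4 downbeat P5
bar 8: v0=D4 v1=A5 downbeat P5
bar 9: v0=C4 v1=F4 downbeat P4
bar 10: v0=B3 v1=E4 downbeat P4
bar 11: v0=A3 v1=A4 downbeat P8
  -> R4 @ bar 2 tick 0 v(0, 1): A3/G4 m7 untreated
  -> R4 @ bar 5 tick 0 v(0, 1): C4/B4 M7 untreated
  -> R4 @ bar 6 tick 0 v(0, 1): D4/E4 M2 untreated
  -> R4 @ bar 7 tick 2 v(0, 1): E4/A5 P4 untreated
  -> R7 @ bar 7 tick 2 v(1,): B4->A5 leap 10st
  -> R7 @ bar 8 tick 2 v(1,): A5->F4 leap 16st
  -> R4 @ bar 10 tick 0 v(0, 1): B3/E4 P4 untreated
  -> R8 @ bar 10 tick 0 v(0, 1): penult P4 not 3rd/6th
  -> R1 @ bar 11 tick 0 v(0, 1): B3/B4 P8 -> A3/A4 P8 similar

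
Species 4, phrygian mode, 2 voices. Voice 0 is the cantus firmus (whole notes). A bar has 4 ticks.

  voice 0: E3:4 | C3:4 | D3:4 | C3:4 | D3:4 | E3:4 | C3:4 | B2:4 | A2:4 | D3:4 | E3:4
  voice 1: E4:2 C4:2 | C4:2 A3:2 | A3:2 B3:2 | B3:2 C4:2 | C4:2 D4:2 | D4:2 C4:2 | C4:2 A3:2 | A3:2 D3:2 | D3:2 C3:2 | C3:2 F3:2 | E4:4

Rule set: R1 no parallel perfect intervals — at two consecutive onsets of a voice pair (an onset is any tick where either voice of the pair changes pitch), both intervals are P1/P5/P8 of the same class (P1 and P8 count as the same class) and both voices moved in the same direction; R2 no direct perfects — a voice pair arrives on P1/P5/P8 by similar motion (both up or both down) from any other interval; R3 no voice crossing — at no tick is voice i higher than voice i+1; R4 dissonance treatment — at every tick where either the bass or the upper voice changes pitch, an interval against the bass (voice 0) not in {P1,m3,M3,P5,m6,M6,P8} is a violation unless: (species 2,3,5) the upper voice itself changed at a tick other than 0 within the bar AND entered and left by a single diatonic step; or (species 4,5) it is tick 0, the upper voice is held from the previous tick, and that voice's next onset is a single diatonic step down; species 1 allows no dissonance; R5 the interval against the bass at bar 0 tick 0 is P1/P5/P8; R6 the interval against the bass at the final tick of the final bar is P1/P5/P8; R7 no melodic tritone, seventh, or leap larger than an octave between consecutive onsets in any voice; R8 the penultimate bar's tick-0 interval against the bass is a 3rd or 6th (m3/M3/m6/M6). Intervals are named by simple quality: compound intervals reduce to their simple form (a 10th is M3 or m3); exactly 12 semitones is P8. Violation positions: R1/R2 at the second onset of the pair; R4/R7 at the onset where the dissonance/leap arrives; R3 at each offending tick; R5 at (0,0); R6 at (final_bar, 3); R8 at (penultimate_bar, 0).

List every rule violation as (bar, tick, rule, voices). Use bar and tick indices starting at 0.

(3, 0, R4, (0, 1))
(4, 0, R4, (0, 1))
(7, 0, R4, (0, 1))
(9, 0, R3, (0, 1))
(9, 0, R4, (0, 1))
(9, 0, R8, (0, 1))
(9, 1, R3, (0, 1))
(10, 0, R2, (0, 1))
(10, 0, R7, (1,))

bar 0: v0=E3 v1=E4 downbeat P8
bar 1: v0=C3 v1=C4 downbeat P8
bar 2: v0=D3 v1=A3 downbeat P5
bar 3: v0=C3 v1=B3 downbeat M7
bar 4: v0=D3 v1=C4 downbeat m7
bar 5: v0=E3 v1=D4 downbeat m7
bar 6: v0=C3 v1=C4 downbeat P8
bar 7: v0=B2 v1=A3 downbeat m7
bar 8: v0=A2 v1=D3 downbeat P4
bar 9: v0=D3 v1=C3 downbeat M2
bar 10: v0=E3 v1=E4 downbeat P8
  -> R4 @ bar 3 tick 0 v(0, 1): C3/B3 M7 untreated
  -> R4 @ bar 4 tick 0 v(0, 1): D3/C4 m7 untreated
  -> R4 @ bar 7 tick 0 v(0, 1): B2/A3 m7 untreated
  -> R3 @ bar 9 tick 0 v(0, 1): D3 above C3
  -> R4 @ bar 9 tick 0 v(0, 1): D3/C3 M2 untreated
  -> R8 @ bar 9 tick 0 v(0, 1): penult M2 not 3rd/6th
  -> R3 @ bar 9 tick 1 v(0, 1): D3 above C3
  -> R2 @ bar 10 tick 0 v(0, 1): D3/F3 m3 -> E3/E4 P8 similar
  -> R7 @ bar 10 tick 0 v(1,): F3->E4 leap 11st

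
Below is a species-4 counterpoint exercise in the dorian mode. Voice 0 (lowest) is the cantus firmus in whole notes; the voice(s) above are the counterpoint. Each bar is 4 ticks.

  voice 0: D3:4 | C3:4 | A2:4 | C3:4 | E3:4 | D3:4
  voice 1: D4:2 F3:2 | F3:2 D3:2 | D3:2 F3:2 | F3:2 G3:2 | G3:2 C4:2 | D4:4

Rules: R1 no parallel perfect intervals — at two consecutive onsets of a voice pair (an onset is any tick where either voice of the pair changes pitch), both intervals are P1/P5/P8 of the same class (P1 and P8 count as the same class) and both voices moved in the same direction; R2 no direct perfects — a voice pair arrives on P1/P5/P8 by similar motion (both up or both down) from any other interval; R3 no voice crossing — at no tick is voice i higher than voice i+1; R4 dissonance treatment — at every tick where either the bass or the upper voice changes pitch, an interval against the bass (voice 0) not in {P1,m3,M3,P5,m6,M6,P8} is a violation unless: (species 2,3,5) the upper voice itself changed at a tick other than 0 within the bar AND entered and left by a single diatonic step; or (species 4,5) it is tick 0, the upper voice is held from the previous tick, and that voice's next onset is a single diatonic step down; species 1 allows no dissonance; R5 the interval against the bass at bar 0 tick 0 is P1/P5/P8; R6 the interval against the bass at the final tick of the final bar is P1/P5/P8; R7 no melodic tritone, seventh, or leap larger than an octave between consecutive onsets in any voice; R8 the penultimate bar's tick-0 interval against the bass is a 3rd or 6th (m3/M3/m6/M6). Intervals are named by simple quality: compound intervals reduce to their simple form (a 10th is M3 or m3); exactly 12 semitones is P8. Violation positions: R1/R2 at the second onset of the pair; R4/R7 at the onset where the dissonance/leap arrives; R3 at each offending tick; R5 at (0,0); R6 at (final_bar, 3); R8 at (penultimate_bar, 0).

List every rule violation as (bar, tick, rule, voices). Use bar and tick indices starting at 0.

(1, 0, R4, (0, 1))
(1, 2, R4, (0, 1))
(2, 0, R4, (0, 1))
(3, 0, R4, (0, 1))

bar 0: v0=D3 v1=D4 downbeat P8
bar 1: v0=C3 v1=F3 downbeat P4
bar 2: v0=A2 v1=D3 downbeat P4
bar 3: v0=C3 v1=F3 downbeat P4
bar 4: v0=E3 v1=G3 downbeat m3
bar 5: v0=D3 v1=D4 downbeat P8
  -> R4 @ bar 1 tick 0 v(0, 1): C3/F3 P4 untreated
  -> R4 @ bar 1 tick 2 v(0, 1): C3/D3 M2 untreated
  -> R4 @ bar 2 tick 0 v(0, 1): A2/D3 P4 untreated
  -> R4 @ bar 3 tick 0 v(0, 1): C3/F3 P4 untreated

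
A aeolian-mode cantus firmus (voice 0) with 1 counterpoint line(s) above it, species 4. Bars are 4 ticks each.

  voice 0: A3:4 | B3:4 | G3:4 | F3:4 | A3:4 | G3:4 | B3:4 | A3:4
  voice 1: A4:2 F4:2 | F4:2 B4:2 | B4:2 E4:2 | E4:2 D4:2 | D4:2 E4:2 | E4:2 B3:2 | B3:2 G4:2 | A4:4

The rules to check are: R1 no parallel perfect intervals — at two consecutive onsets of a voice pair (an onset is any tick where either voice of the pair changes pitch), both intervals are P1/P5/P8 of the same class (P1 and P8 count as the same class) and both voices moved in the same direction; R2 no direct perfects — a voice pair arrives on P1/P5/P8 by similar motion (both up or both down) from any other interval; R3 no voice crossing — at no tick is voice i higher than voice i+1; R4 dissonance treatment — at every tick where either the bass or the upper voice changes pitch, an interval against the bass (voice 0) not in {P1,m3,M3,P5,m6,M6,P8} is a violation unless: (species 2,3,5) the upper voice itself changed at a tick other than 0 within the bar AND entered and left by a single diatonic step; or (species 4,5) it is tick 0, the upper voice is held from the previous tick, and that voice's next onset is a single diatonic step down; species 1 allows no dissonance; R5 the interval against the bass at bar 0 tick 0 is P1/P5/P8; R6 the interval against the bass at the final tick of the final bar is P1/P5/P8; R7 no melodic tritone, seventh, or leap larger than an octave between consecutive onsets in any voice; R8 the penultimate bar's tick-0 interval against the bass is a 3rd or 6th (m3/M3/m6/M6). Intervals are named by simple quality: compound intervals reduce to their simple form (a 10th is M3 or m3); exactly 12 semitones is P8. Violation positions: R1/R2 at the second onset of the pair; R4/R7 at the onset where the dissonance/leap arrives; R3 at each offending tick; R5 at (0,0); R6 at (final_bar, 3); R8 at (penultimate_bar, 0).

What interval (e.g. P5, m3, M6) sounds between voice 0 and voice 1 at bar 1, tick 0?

TT

voice 0=B3 voice 1=F4 -> TT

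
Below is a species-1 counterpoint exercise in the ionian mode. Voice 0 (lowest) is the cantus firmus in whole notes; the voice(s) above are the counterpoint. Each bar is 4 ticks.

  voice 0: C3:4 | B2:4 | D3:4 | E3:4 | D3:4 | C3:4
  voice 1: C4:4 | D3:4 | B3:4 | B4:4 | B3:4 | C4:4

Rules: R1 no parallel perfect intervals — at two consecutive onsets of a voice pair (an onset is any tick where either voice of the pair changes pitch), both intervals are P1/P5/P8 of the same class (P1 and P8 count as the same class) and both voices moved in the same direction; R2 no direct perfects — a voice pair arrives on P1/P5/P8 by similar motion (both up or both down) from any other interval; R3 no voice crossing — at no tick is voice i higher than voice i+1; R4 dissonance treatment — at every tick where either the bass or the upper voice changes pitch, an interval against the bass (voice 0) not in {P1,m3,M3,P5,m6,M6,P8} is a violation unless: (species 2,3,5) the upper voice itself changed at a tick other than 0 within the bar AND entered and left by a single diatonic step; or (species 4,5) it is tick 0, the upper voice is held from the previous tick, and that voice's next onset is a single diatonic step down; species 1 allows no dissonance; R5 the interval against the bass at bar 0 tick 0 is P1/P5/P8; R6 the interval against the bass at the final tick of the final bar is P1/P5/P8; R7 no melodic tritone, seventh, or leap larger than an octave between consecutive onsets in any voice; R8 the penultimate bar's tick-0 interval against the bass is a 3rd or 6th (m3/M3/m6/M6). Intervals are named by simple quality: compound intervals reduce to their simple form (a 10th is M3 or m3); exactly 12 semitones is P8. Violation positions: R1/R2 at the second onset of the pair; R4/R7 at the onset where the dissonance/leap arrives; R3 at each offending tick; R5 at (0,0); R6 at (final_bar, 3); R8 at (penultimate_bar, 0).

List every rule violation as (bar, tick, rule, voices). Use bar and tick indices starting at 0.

(1, 0, R7, (1,))
(3, 0, R2, (0, 1))

bar 0: v0=C3 v1=C4 downbeat P8
bar 1: v0=B2 v1=D3 downbeat m3
bar 2: v0=D3 v1=B3 downbeat M6
bar 3: v0=E3 v1=B4 downbeat P5
bar 4: v0=D3 v1=B3 downbeat M6
bar 5: v0=C3 v1=C4 downbeat P8
  -> R7 @ bar 1 tick 0 v(1,): C4->D3 leap 10st
  -> R2 @ bar 3 tick 0 v(0, 1): D3/B3 M6 -> E3/B4 P5 similar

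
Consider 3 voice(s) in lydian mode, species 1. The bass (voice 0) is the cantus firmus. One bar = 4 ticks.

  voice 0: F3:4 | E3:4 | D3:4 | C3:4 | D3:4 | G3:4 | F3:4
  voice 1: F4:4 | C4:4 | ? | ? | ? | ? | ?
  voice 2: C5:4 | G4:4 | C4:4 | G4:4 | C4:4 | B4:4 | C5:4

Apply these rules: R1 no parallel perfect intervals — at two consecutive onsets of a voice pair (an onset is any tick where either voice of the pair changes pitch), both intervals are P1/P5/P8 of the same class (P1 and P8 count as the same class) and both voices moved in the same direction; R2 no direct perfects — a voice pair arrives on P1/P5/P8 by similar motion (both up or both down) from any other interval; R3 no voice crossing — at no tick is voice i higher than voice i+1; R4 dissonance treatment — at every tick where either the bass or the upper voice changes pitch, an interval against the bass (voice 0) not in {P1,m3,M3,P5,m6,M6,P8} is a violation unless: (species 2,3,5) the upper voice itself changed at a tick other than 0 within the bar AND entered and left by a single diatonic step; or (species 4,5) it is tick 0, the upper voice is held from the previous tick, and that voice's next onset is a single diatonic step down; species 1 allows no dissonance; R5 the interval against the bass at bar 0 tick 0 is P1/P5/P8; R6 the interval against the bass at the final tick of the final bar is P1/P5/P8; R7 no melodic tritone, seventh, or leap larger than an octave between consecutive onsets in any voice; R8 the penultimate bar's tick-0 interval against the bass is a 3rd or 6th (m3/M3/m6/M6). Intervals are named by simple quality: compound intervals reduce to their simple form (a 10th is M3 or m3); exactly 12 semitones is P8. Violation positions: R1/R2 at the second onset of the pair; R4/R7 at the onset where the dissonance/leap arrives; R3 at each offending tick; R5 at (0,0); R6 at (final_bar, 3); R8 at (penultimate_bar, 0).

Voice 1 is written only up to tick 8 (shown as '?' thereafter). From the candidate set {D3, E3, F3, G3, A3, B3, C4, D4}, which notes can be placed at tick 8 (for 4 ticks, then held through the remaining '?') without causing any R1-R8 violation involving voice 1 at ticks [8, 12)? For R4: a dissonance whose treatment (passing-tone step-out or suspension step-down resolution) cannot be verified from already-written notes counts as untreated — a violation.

D3: violates R2,R7
E3: violates R4
F3: violates R1
G3: violates R4
A3: violates R2
B3: legal
C4: violates R4
D4: violates R3

{B3}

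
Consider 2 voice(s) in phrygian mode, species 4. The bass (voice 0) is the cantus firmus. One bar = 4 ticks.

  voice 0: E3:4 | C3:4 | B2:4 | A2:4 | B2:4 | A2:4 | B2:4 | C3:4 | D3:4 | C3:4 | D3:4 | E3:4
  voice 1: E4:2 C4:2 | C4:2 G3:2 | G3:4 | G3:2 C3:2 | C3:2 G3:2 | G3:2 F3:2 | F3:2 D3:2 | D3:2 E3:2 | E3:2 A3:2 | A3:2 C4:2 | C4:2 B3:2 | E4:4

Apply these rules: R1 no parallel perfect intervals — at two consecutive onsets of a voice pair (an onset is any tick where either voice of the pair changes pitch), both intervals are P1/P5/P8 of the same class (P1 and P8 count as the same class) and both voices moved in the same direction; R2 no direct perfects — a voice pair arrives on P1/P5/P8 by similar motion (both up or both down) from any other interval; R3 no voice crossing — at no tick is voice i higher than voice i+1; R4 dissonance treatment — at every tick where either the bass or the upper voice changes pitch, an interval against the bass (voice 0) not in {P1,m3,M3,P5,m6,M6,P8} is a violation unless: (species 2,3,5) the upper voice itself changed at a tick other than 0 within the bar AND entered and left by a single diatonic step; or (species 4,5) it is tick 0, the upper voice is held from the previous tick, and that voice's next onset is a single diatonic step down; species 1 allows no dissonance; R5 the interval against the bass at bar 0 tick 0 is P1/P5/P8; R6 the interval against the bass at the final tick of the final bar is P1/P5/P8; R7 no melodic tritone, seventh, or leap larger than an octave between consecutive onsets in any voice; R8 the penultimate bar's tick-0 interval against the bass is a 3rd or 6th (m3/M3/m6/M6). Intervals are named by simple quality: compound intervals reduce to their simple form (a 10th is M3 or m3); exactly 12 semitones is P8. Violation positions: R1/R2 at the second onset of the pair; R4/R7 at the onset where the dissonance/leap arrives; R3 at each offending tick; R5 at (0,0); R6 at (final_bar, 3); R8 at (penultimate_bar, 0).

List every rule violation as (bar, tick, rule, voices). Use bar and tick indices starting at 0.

bar 0: v0=E3 v1=E4 downbeat P8
bar 1: v0=C3 v1=C4 downbeat P8
bar 2: v0=B2 v1=G3 downbeat m6
bar 3: v0=A2 v1=G3 downbeat m7
bar 4: v0=B2 v1=C3 downbeat m2
bar 5: v0=A2 v1=G3 downbeat m7
bar 6: v0=B2 v1=F3 downbeat TT
bar 7: v0=C3 v1=D3 downbeat M2
bar 8: v0=D3 v1=E3 downbeat M2
bar 9: v0=C3 v1=A3 downbeat M6
bar 10: v0=D3 v1=C4 downbeat m7
bar 11: v0=E3 v1=E4 downbeat P8
  -> R4 @ bar 3 tick 0 v(0, 1): A2/G3 m7 untreated
  -> R4 @ bar 4 tick 0 v(0, 1): B2/C3 m2 untreated
  -> R4 @ bar 6 tick 0 v(0, 1): B2/F3 TT untreated
  -> R4 @ bar 7 tick 0 v(0, 1): C3/D3 M2 untreated
  -> R4 @ bar 8 tick 0 v(0, 1): D3/E3 M2 untreated
  -> R8 @ bar 10 tick 0 v(0, 1): penult m7 not 3rd/6th
  -> R2 @ bar 11 tick 0 v(0, 1): D3/B3 M6 -> E3/E4 P8 similar

(3, 0, R4, (0, 1))
(4, 0, R4, (0, 1))
(6, 0, R4, (0, 1))
(7, 0, R4, (0, 1))
(8, 0, R4, (0, 1))
(10, 0, R8, (0, 1))
(11, 0, R2, (0, 1))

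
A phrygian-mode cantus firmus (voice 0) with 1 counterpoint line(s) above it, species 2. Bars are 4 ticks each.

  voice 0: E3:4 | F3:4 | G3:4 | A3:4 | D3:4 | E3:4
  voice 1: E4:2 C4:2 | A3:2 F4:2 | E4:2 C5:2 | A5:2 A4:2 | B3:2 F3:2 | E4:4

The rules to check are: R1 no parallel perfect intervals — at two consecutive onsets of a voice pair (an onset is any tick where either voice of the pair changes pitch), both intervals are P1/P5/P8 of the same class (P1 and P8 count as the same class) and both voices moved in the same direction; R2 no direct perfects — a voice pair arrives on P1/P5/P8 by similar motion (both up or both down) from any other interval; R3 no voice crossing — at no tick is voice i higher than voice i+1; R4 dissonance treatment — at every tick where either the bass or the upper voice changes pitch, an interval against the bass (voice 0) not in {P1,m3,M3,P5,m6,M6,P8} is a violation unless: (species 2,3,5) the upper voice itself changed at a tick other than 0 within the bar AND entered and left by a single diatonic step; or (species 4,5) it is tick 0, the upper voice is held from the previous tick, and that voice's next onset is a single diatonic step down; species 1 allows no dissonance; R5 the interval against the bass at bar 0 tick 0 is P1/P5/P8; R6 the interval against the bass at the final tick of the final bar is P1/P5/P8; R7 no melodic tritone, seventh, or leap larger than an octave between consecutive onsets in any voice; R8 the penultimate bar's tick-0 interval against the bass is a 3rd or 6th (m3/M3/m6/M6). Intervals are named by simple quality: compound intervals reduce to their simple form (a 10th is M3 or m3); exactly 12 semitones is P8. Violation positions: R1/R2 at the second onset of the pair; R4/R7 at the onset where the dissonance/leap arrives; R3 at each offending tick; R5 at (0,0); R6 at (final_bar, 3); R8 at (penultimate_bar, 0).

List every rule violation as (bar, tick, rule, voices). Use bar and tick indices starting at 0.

(2, 2, R4, (0, 1))
(3, 0, R2, (0, 1))
(4, 0, R7, (1,))
(4, 2, R7, (1,))
(5, 0, R2, (0, 1))
(5, 0, R7, (1,))

bar 0: v0=E3 v1=E4 downbeat P8
bar 1: v0=F3 v1=A3 downbeat M3
bar 2: v0=G3 v1=E4 downbeat M6
bar 3: v0=A3 v1=A5 downbeat P1
bar 4: v0=D3 v1=B3 downbeat M6
bar 5: v0=E3 v1=E4 downbeat P8
  -> R4 @ bar 2 tick 2 v(0, 1): G3/C5 P4 untreated
  -> R2 @ bar 3 tick 0 v(0, 1): G3/C5 P4 -> A3/A5 P1 similar
  -> R7 @ bar 4 tick 0 v(1,): A4->B3 leap 10st
  -> R7 @ bar 4 tick 2 v(1,): B3->F3 leap 6st
  -> R2 @ bar 5 tick 0 v(0, 1): D3/F3 m3 -> E3/E4 P8 similar
  -> R7 @ bar 5 tick 0 v(1,): F3->E4 leap 11st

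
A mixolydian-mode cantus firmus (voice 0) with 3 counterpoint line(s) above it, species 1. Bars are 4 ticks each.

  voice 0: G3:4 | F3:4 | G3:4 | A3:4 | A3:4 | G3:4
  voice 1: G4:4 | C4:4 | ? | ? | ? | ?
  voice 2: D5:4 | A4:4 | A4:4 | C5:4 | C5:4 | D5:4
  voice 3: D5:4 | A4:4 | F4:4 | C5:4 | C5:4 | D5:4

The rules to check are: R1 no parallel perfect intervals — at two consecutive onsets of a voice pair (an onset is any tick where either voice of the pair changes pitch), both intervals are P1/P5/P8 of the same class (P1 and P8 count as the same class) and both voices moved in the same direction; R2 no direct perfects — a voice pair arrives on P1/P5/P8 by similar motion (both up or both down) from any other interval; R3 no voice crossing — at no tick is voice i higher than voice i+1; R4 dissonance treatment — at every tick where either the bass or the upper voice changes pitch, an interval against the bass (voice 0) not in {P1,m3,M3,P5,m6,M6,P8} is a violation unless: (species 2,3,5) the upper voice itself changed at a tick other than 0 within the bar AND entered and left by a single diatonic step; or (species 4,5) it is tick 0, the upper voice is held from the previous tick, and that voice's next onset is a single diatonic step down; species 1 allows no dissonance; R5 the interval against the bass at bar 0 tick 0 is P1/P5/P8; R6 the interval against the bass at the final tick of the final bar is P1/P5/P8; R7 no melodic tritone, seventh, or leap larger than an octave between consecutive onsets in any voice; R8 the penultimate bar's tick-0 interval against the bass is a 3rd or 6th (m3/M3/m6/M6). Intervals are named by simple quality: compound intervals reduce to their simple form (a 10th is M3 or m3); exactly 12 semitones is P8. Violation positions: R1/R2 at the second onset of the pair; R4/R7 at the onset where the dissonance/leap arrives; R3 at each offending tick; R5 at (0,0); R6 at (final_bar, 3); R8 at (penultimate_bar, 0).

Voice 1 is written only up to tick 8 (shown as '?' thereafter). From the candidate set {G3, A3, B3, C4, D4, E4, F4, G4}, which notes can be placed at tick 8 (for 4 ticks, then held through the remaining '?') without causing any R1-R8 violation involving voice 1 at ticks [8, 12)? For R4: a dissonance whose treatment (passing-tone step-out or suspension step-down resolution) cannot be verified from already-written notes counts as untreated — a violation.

G3: legal
A3: violates R4
B3: legal
C4: violates R4
D4: violates R1
E4: legal
F4: violates R4
G4: violates R2

{B3, E4, G3}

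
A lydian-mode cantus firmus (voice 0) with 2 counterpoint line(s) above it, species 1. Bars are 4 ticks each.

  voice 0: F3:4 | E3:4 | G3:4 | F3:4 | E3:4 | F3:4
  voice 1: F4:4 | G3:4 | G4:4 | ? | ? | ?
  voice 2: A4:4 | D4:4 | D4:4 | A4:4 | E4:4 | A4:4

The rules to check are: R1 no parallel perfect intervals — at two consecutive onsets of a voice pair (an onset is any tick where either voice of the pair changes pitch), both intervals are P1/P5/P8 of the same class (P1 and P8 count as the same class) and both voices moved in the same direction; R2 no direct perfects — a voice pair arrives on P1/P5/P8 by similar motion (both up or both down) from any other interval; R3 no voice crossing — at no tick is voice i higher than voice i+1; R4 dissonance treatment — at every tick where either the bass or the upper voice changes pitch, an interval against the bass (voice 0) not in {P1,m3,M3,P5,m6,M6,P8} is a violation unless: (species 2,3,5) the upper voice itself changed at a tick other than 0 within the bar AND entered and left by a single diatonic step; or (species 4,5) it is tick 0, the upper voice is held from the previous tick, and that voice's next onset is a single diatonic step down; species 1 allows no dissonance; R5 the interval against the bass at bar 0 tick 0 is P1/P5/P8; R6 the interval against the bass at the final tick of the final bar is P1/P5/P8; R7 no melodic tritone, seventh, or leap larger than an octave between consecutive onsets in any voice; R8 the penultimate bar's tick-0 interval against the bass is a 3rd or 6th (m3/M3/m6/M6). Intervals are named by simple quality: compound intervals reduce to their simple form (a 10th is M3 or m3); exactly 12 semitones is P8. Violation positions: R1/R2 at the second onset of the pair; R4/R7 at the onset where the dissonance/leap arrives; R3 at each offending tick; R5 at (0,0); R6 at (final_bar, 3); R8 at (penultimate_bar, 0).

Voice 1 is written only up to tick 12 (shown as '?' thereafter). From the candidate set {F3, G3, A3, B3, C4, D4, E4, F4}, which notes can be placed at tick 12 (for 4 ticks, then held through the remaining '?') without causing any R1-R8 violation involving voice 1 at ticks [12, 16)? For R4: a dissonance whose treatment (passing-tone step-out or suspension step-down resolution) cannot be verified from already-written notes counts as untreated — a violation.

F3: violates R1,R7
G3: violates R4
A3: violates R7
B3: violates R4
C4: violates R2
D4: legal
E4: violates R4
F4: violates R1

{D4}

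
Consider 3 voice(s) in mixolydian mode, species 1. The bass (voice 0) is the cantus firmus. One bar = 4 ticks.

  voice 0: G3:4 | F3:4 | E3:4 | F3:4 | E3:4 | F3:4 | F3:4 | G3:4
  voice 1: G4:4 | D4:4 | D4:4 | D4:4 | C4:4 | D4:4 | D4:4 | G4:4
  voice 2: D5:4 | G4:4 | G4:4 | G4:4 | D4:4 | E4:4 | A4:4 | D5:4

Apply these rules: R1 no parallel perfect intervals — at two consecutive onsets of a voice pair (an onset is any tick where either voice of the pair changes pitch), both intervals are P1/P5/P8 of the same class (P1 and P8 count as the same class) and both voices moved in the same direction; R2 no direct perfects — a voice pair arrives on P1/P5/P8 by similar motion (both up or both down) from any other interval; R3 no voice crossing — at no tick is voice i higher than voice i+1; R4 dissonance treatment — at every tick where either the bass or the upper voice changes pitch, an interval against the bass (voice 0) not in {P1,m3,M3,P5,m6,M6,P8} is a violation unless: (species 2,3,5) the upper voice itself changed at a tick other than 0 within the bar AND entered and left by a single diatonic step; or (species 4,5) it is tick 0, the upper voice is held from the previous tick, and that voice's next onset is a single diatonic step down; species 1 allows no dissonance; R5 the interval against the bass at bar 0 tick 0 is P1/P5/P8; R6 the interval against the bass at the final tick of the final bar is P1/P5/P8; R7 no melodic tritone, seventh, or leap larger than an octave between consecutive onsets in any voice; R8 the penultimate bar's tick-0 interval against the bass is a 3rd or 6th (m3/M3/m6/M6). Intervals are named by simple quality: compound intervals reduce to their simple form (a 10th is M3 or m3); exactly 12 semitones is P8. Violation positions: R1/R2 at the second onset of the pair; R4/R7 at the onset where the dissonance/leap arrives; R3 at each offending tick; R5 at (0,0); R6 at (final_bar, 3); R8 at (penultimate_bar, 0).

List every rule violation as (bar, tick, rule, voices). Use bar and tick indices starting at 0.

bar 0: v0=G3 v1=G4 v2=D5 downbeat P5
bar 1: v0=F3 v1=D4 v2=G4 downbeat M2
bar 2: v0=E3 v1=D4 v2=G4 downbeat m3
bar 3: v0=F3 v1=D4 v2=G4 downbeat M2
bar 4: v0=E3 v1=C4 v2=D4 downbeat m7
bar 5: v0=F3 v1=D4 v2=E4 downbeat M7
bar 6: v0=F3 v1=D4 v2=A4 downbeat M3
bar 7: v0=G3 v1=G4 v2=D5 downbeat P5
  -> R4 @ bar 1 tick 0 v(0, 2): F3/G4 M2 untreated
  -> R4 @ bar 2 tick 0 v(0, 1): E3/D4 m7 untreated
  -> R4 @ bar 3 tick 0 v(0, 2): F3/G4 M2 untreated
  -> R4 @ bar 4 tick 0 v(0, 2): E3/D4 m7 untreated
  -> R4 @ bar 5 tick 0 v(0, 2): F3/E4 M7 untreated
  -> R1 @ bar 7 tick 0 v(1, 2): D4/A4 P5 -> G4/D5 P5 similar
  -> R2 @ bar 7 tick 0 v(0, 1): F3/D4 M6 -> G3/G4 P8 similar
  -> R2 @ bar 7 tick 0 v(0, 2): F3/A4 M3 -> G3/D5 P5 similar

(1, 0, R4, (0, 2))
(2, 0, R4, (0, 1))
(3, 0, R4, (0, 2))
(4, 0, R4, (0, 2))
(5, 0, R4, (0, 2))
(7, 0, R1, (1, 2))
(7, 0, R2, (0, 1))
(7, 0, R2, (0, 2))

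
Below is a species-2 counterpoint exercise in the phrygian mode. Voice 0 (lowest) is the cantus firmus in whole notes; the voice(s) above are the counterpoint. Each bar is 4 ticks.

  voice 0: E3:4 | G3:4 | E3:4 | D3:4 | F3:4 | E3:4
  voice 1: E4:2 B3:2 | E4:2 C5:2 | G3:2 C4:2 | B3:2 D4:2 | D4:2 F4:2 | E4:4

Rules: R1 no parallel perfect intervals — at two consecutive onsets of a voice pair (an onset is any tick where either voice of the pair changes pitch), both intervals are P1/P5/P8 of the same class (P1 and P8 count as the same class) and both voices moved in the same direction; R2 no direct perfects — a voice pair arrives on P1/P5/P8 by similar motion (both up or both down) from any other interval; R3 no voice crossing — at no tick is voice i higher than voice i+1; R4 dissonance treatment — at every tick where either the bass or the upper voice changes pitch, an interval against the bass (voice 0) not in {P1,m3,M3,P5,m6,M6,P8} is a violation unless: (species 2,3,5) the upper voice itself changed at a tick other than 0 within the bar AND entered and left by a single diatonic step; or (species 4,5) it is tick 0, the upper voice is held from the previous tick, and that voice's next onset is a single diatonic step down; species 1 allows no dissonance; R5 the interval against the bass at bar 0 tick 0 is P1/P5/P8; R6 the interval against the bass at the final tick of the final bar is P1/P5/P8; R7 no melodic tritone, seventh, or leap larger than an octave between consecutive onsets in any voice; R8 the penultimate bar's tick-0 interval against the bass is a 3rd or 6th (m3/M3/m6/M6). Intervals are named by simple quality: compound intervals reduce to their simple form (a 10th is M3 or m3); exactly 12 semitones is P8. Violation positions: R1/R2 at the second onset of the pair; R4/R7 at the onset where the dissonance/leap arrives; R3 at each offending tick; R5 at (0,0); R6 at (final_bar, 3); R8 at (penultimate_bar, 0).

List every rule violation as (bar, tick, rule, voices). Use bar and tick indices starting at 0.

bar 0: v0=E3 v1=E4 downbeat P8
bar 1: v0=G3 v1=E4 downbeat M6
bar 2: v0=E3 v1=G3 downbeat m3
bar 3: v0=D3 v1=B3 downbeat M6
bar 4: v0=F3 v1=D4 downbeat M6
bar 5: v0=E3 v1=E4 downbeat P8
  -> R4 @ bar 1 tick 2 v(0, 1): G3/C5 P4 untreated
  -> R7 @ bar 2 tick 0 v(1,): C5->G3 leap 17st
  -> R1 @ bar 5 tick 0 v(0, 1): F3/F4 P8 -> E3/E4 P8 similar

(1, 2, R4, (0, 1))
(2, 0, R7, (1,))
(5, 0, R1, (0, 1))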